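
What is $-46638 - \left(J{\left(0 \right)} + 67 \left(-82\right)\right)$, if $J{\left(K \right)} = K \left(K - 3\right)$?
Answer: $-41144$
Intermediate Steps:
$J{\left(K \right)} = K \left(-3 + K\right)$
$-46638 - \left(J{\left(0 \right)} + 67 \left(-82\right)\right) = -46638 - \left(0 \left(-3 + 0\right) + 67 \left(-82\right)\right) = -46638 - \left(0 \left(-3\right) - 5494\right) = -46638 - \left(0 - 5494\right) = -46638 - -5494 = -46638 + 5494 = -41144$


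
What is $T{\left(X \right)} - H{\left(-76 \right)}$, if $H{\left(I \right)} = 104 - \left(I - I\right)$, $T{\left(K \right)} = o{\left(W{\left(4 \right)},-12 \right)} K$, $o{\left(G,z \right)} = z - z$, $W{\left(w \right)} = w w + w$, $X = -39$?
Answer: $-104$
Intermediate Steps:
$W{\left(w \right)} = w + w^{2}$ ($W{\left(w \right)} = w^{2} + w = w + w^{2}$)
$o{\left(G,z \right)} = 0$
$T{\left(K \right)} = 0$ ($T{\left(K \right)} = 0 K = 0$)
$H{\left(I \right)} = 104$ ($H{\left(I \right)} = 104 - 0 = 104 + 0 = 104$)
$T{\left(X \right)} - H{\left(-76 \right)} = 0 - 104 = -104$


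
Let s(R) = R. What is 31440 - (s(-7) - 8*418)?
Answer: 34791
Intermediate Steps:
31440 - (s(-7) - 8*418) = 31440 - (-7 - 8*418) = 31440 - (-7 - 1*3344) = 31440 - (-7 - 3344) = 31440 - 1*(-3351) = 31440 + 3351 = 34791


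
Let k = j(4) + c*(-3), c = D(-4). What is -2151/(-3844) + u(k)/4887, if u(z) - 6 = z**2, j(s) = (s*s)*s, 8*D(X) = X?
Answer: 13513361/9392814 ≈ 1.4387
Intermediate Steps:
D(X) = X/8
c = -1/2 (c = (1/8)*(-4) = -1/2 ≈ -0.50000)
j(s) = s**3 (j(s) = s**2*s = s**3)
k = 131/2 (k = 4**3 - 1/2*(-3) = 64 + 3/2 = 131/2 ≈ 65.500)
u(z) = 6 + z**2
-2151/(-3844) + u(k)/4887 = -2151/(-3844) + (6 + (131/2)**2)/4887 = -2151*(-1/3844) + (6 + 17161/4)*(1/4887) = 2151/3844 + (17185/4)*(1/4887) = 2151/3844 + 17185/19548 = 13513361/9392814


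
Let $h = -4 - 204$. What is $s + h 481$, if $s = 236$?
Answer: $-99812$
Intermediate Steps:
$h = -208$
$s + h 481 = 236 - 100048 = -99812$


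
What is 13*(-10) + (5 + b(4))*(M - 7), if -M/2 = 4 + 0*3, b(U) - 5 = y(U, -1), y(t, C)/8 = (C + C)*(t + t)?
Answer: 1640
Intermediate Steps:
y(t, C) = 32*C*t (y(t, C) = 8*((C + C)*(t + t)) = 8*((2*C)*(2*t)) = 8*(4*C*t) = 32*C*t)
b(U) = 5 - 32*U (b(U) = 5 + 32*(-1)*U = 5 - 32*U)
M = -8 (M = -2*(4 + 0*3) = -2*(4 + 0) = -2*4 = -8)
13*(-10) + (5 + b(4))*(M - 7) = 13*(-10) + (5 + (5 - 32*4))*(-8 - 7) = -130 + (5 + (5 - 128))*(-15) = -130 + (5 - 123)*(-15) = -130 - 118*(-15) = -130 + 1770 = 1640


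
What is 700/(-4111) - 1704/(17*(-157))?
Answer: 5136844/10972259 ≈ 0.46817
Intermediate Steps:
700/(-4111) - 1704/(17*(-157)) = 700*(-1/4111) - 1704/(-2669) = -700/4111 - 1704*(-1/2669) = -700/4111 + 1704/2669 = 5136844/10972259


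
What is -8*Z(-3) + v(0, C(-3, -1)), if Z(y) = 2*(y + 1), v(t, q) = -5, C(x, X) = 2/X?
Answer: 27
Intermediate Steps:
Z(y) = 2 + 2*y (Z(y) = 2*(1 + y) = 2 + 2*y)
-8*Z(-3) + v(0, C(-3, -1)) = -8*(2 + 2*(-3)) - 5 = -8*(2 - 6) - 5 = -8*(-4) - 5 = 32 - 5 = 27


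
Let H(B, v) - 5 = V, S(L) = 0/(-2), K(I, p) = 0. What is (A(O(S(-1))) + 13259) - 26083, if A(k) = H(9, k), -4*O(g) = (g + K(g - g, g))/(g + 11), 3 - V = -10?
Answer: -12806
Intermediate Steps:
V = 13 (V = 3 - 1*(-10) = 3 + 10 = 13)
S(L) = 0 (S(L) = 0*(-1/2) = 0)
O(g) = -g/(4*(11 + g)) (O(g) = -(g + 0)/(4*(g + 11)) = -g/(4*(11 + g)))
H(B, v) = 18 (H(B, v) = 5 + 13 = 18)
A(k) = 18
(A(O(S(-1))) + 13259) - 26083 = (18 + 13259) - 26083 = 13277 - 26083 = -12806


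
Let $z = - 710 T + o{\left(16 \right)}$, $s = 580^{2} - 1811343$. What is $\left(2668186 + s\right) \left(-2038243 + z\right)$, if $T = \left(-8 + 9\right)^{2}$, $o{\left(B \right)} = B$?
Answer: $-2432947302691$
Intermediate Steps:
$s = -1474943$ ($s = 336400 - 1811343 = -1474943$)
$T = 1$ ($T = 1^{2} = 1$)
$z = -694$ ($z = \left(-710\right) 1 + 16 = -710 + 16 = -694$)
$\left(2668186 + s\right) \left(-2038243 + z\right) = \left(2668186 - 1474943\right) \left(-2038243 - 694\right) = 1193243 \left(-2038937\right) = -2432947302691$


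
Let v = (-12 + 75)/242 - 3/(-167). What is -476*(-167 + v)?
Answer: 1603618058/20207 ≈ 79360.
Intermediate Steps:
v = 11247/40414 (v = 63*(1/242) - 3*(-1/167) = 63/242 + 3/167 = 11247/40414 ≈ 0.27829)
-476*(-167 + v) = -476*(-167 + 11247/40414) = -476*(-6737891/40414) = 1603618058/20207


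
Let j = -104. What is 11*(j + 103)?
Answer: -11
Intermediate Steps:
11*(j + 103) = 11*(-104 + 103) = 11*(-1) = -11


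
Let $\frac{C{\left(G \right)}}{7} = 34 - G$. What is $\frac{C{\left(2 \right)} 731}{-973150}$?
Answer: $- \frac{81872}{486575} \approx -0.16826$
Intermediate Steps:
$C{\left(G \right)} = 238 - 7 G$ ($C{\left(G \right)} = 7 \left(34 - G\right) = 238 - 7 G$)
$\frac{C{\left(2 \right)} 731}{-973150} = \frac{\left(238 - 14\right) 731}{-973150} = \left(238 - 14\right) 731 \left(- \frac{1}{973150}\right) = 224 \cdot 731 \left(- \frac{1}{973150}\right) = 163744 \left(- \frac{1}{973150}\right) = - \frac{81872}{486575}$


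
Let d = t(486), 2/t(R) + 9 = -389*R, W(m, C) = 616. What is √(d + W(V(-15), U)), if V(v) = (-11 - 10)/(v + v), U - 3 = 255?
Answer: √2446534165642/63021 ≈ 24.819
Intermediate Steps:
U = 258 (U = 3 + 255 = 258)
V(v) = -21/(2*v) (V(v) = -21*1/(2*v) = -21/(2*v))
t(R) = 2/(-9 - 389*R)
d = -2/189063 (d = -2/(9 + 389*486) = -2/(9 + 189054) = -2/189063 ≈ -1.0578e-5)
√(d + W(V(-15), U)) = √(-2/189063 + 616) = √(116462806/189063) = √2446534165642/63021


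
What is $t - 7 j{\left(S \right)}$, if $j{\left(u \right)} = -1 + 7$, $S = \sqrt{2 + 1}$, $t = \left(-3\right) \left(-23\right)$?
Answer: $27$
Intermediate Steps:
$t = 69$
$S = \sqrt{3} \approx 1.732$
$j{\left(u \right)} = 6$
$t - 7 j{\left(S \right)} = 69 - 42 = 27$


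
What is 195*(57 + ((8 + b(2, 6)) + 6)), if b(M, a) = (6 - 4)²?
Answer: 14625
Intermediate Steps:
b(M, a) = 4 (b(M, a) = 2² = 4)
195*(57 + ((8 + b(2, 6)) + 6)) = 195*(57 + ((8 + 4) + 6)) = 195*(57 + (12 + 6)) = 195*(57 + 18) = 195*75 = 14625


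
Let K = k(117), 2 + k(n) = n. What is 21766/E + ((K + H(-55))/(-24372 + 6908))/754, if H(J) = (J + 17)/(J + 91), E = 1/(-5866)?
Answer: -30262740731655299/237021408 ≈ -1.2768e+8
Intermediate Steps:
k(n) = -2 + n
E = -1/5866 ≈ -0.00017047
H(J) = (17 + J)/(91 + J)
K = 115 (K = -2 + 117 = 115)
21766/E + ((K + H(-55))/(-24372 + 6908))/754 = 21766/(-1/5866) + ((115 + (17 - 55)/(91 - 55))/(-24372 + 6908))/754 = 21766*(-5866) + ((115 - 38/36)/(-17464))*(1/754) = -127679356 + ((115 + (1/36)*(-38))*(-1/17464))*(1/754) = -127679356 + ((115 - 19/18)*(-1/17464))*(1/754) = -127679356 + ((2051/18)*(-1/17464))*(1/754) = -127679356 - 2051/314352*1/754 = -127679356 - 2051/237021408 = -30262740731655299/237021408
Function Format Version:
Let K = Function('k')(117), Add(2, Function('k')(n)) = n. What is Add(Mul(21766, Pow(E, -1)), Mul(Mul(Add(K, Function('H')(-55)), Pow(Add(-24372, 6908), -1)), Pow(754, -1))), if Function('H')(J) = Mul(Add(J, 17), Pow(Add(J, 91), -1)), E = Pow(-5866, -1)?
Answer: Rational(-30262740731655299, 237021408) ≈ -1.2768e+8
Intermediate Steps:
Function('k')(n) = Add(-2, n)
E = Rational(-1, 5866) ≈ -0.00017047
Function('H')(J) = Mul(Pow(Add(91, J), -1), Add(17, J)) (Function('H')(J) = Mul(Add(17, J), Pow(Add(91, J), -1)) = Mul(Pow(Add(91, J), -1), Add(17, J)))
K = 115 (K = Add(-2, 117) = 115)
Add(Mul(21766, Pow(E, -1)), Mul(Mul(Add(K, Function('H')(-55)), Pow(Add(-24372, 6908), -1)), Pow(754, -1))) = Add(Mul(21766, Pow(Rational(-1, 5866), -1)), Mul(Mul(Add(115, Mul(Pow(Add(91, -55), -1), Add(17, -55))), Pow(Add(-24372, 6908), -1)), Pow(754, -1))) = Add(Mul(21766, -5866), Mul(Mul(Add(115, Mul(Pow(36, -1), -38)), Pow(-17464, -1)), Rational(1, 754))) = Add(-127679356, Mul(Mul(Add(115, Mul(Rational(1, 36), -38)), Rational(-1, 17464)), Rational(1, 754))) = Add(-127679356, Mul(Mul(Add(115, Rational(-19, 18)), Rational(-1, 17464)), Rational(1, 754))) = Add(-127679356, Mul(Mul(Rational(2051, 18), Rational(-1, 17464)), Rational(1, 754))) = Add(-127679356, Mul(Rational(-2051, 314352), Rational(1, 754))) = Add(-127679356, Rational(-2051, 237021408)) = Rational(-30262740731655299, 237021408)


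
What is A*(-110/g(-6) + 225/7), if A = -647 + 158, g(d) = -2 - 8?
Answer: -147678/7 ≈ -21097.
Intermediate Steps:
g(d) = -10
A = -489
A*(-110/g(-6) + 225/7) = -489*(-110/(-10) + 225/7) = -489*(-110*(-1/10) + 225*(1/7)) = -489*(11 + 225/7) = -489*302/7 = -147678/7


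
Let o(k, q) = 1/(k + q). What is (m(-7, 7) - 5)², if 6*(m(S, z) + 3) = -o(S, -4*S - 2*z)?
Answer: 113569/1764 ≈ 64.381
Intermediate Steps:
m(S, z) = -3 - 1/(6*(-3*S - 2*z)) (m(S, z) = -3 + (-1/(S + (-4*S - 2*z)))/6 = -3 + (-1/(-3*S - 2*z))/6 = -3 - 1/(6*(-3*S - 2*z)))
(m(-7, 7) - 5)² = ((1 - 54*(-7) - 36*7)/(6*(2*7 + 3*(-7))) - 5)² = ((1 + 378 - 252)/(6*(14 - 21)) - 5)² = ((⅙)*127/(-7) - 5)² = ((⅙)*(-⅐)*127 - 5)² = (-127/42 - 5)² = (-337/42)² = 113569/1764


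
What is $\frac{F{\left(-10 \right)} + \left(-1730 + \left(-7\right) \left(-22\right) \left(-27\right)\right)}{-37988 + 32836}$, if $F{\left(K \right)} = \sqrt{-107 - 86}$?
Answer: $\frac{8}{7} - \frac{i \sqrt{193}}{5152} \approx 1.1429 - 0.0026965 i$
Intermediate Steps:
$F{\left(K \right)} = i \sqrt{193}$ ($F{\left(K \right)} = \sqrt{-193} = i \sqrt{193}$)
$\frac{F{\left(-10 \right)} + \left(-1730 + \left(-7\right) \left(-22\right) \left(-27\right)\right)}{-37988 + 32836} = \frac{i \sqrt{193} + \left(-1730 + \left(-7\right) \left(-22\right) \left(-27\right)\right)}{-37988 + 32836} = \frac{i \sqrt{193} + \left(-1730 + 154 \left(-27\right)\right)}{-5152} = \left(i \sqrt{193} - 5888\right) \left(- \frac{1}{5152}\right) = \left(-5888 + i \sqrt{193}\right) \left(- \frac{1}{5152}\right) = \frac{8}{7} - \frac{i \sqrt{193}}{5152}$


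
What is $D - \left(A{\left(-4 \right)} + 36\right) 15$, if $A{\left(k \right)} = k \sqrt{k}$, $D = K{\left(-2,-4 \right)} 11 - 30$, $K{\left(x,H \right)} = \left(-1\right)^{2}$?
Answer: $-559 + 120 i \approx -559.0 + 120.0 i$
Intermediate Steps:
$K{\left(x,H \right)} = 1$
$D = -19$ ($D = 1 \cdot 11 - 30 = 11 - 30 = -19$)
$A{\left(k \right)} = k^{\frac{3}{2}}$
$D - \left(A{\left(-4 \right)} + 36\right) 15 = -19 - \left(\left(-4\right)^{\frac{3}{2}} + 36\right) 15 = -19 - \left(- 8 i + 36\right) 15 = -19 - \left(36 - 8 i\right) 15 = -19 - \left(540 - 120 i\right) = -559 + 120 i$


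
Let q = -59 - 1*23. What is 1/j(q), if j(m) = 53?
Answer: 1/53 ≈ 0.018868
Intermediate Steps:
q = -82 (q = -59 - 23 = -82)
1/j(q) = 1/53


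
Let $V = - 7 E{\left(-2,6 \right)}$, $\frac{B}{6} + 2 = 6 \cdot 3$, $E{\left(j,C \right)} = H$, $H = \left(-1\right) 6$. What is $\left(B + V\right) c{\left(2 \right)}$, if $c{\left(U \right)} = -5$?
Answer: $-690$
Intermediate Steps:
$H = -6$
$E{\left(j,C \right)} = -6$
$B = 96$ ($B = -12 + 6 \cdot 6 \cdot 3 = -12 + 6 \cdot 18 = -12 + 108 = 96$)
$V = 42$ ($V = \left(-7\right) \left(-6\right) = 42$)
$\left(B + V\right) c{\left(2 \right)} = \left(96 + 42\right) \left(-5\right) = 138 \left(-5\right) = -690$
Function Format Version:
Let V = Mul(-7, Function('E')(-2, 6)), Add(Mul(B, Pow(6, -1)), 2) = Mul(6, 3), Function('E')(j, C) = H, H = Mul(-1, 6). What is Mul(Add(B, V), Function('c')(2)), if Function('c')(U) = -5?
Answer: -690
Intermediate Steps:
H = -6
Function('E')(j, C) = -6
B = 96 (B = Add(-12, Mul(6, Mul(6, 3))) = Add(-12, Mul(6, 18)) = Add(-12, 108) = 96)
V = 42 (V = Mul(-7, -6) = 42)
Mul(Add(B, V), Function('c')(2)) = Mul(Add(96, 42), -5) = Mul(138, -5) = -690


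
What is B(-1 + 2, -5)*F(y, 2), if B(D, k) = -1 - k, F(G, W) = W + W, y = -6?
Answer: 16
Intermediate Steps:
F(G, W) = 2*W
B(-1 + 2, -5)*F(y, 2) = (-1 - 1*(-5))*(2*2) = (-1 + 5)*4 = 4*4 = 16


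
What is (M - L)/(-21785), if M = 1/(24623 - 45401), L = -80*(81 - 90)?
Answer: 14960161/452648730 ≈ 0.033050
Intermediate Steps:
L = 720 (L = -80*(-9) = 720)
M = -1/20778 (M = 1/(-20778) = -1/20778 ≈ -4.8128e-5)
(M - L)/(-21785) = (-1/20778 - 1*720)/(-21785) = (-1/20778 - 720)*(-1/21785) = -14960161/20778*(-1/21785) = 14960161/452648730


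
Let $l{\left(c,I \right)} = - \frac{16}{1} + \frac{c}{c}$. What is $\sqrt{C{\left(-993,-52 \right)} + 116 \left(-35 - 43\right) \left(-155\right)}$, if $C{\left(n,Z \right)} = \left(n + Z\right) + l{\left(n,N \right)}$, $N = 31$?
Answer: $2 \sqrt{350345} \approx 1183.8$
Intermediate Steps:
$l{\left(c,I \right)} = -15$ ($l{\left(c,I \right)} = \left(-16\right) 1 + 1 = -16 + 1 = -15$)
$C{\left(n,Z \right)} = -15 + Z + n$ ($C{\left(n,Z \right)} = \left(n + Z\right) - 15 = \left(Z + n\right) - 15 = -15 + Z + n$)
$\sqrt{C{\left(-993,-52 \right)} + 116 \left(-35 - 43\right) \left(-155\right)} = \sqrt{\left(-15 - 52 - 993\right) + 116 \left(-35 - 43\right) \left(-155\right)} = \sqrt{-1060 + 116 \left(-35 - 43\right) \left(-155\right)} = \sqrt{-1060 + 116 \left(-78\right) \left(-155\right)} = \sqrt{-1060 - -1402440} = \sqrt{-1060 + 1402440} = \sqrt{1401380} = 2 \sqrt{350345}$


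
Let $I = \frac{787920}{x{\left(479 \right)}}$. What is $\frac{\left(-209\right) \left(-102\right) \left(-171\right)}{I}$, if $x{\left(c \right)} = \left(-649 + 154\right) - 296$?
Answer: $\frac{68654619}{18760} \approx 3659.6$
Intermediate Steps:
$x{\left(c \right)} = -791$ ($x{\left(c \right)} = -495 - 296 = -791$)
$I = - \frac{112560}{113}$ ($I = \frac{787920}{-791} = 787920 \left(- \frac{1}{791}\right) = - \frac{112560}{113} \approx -996.11$)
$\frac{\left(-209\right) \left(-102\right) \left(-171\right)}{I} = \frac{\left(-209\right) \left(-102\right) \left(-171\right)}{- \frac{112560}{113}} = 21318 \left(-171\right) \left(- \frac{113}{112560}\right) = \left(-3645378\right) \left(- \frac{113}{112560}\right) = \frac{68654619}{18760}$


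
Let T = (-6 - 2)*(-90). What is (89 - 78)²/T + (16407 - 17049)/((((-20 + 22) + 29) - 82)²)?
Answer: -16391/208080 ≈ -0.078773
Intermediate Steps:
T = 720 (T = -8*(-90) = 720)
(89 - 78)²/T + (16407 - 17049)/((((-20 + 22) + 29) - 82)²) = (89 - 78)²/720 + (16407 - 17049)/((((-20 + 22) + 29) - 82)²) = 11²*(1/720) - 642/((2 + 29) - 82)² = 121*(1/720) - 642/(31 - 82)² = 121/720 - 642/((-51)²) = 121/720 - 642/2601 = 121/720 - 642*1/2601 = 121/720 - 214/867 = -16391/208080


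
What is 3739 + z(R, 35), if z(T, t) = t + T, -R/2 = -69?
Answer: 3912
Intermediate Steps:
R = 138 (R = -2*(-69) = 138)
z(T, t) = T + t
3739 + z(R, 35) = 3739 + (138 + 35) = 3739 + 173 = 3912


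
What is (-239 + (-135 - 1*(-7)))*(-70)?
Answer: 25690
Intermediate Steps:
(-239 + (-135 - 1*(-7)))*(-70) = (-239 + (-135 + 7))*(-70) = (-239 - 128)*(-70) = -367*(-70) = 25690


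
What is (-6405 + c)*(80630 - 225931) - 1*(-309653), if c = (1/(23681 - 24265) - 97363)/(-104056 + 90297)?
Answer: 7472260666101955/8035256 ≈ 9.2993e+8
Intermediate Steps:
c = 56859993/8035256 (c = (1/(-584) - 97363)/(-13759) = (-1/584 - 97363)*(-1/13759) = -56859993/584*(-1/13759) = 56859993/8035256 ≈ 7.0763)
(-6405 + c)*(80630 - 225931) - 1*(-309653) = (-6405 + 56859993/8035256)*(80630 - 225931) - 1*(-309653) = -51408954687/8035256*(-145301) + 309653 = 7469772524975787/8035256 + 309653 = 7472260666101955/8035256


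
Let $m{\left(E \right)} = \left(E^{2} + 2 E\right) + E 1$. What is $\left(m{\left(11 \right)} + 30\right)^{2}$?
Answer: $33856$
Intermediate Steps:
$m{\left(E \right)} = E^{2} + 3 E$ ($m{\left(E \right)} = \left(E^{2} + 2 E\right) + E = E^{2} + 3 E$)
$\left(m{\left(11 \right)} + 30\right)^{2} = \left(11 \left(3 + 11\right) + 30\right)^{2} = \left(11 \cdot 14 + 30\right)^{2} = \left(154 + 30\right)^{2} = 184^{2} = 33856$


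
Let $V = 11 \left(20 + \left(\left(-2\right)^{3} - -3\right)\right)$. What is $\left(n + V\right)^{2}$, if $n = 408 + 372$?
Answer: $893025$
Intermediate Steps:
$n = 780$
$V = 165$ ($V = 11 \left(20 + \left(-8 + 3\right)\right) = 11 \left(20 - 5\right) = 11 \cdot 15 = 165$)
$\left(n + V\right)^{2} = \left(780 + 165\right)^{2} = 945^{2} = 893025$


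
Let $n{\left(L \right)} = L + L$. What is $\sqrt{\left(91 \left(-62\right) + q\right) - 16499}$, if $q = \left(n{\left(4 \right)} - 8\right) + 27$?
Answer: $i \sqrt{22114} \approx 148.71 i$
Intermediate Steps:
$n{\left(L \right)} = 2 L$
$q = 27$ ($q = \left(2 \cdot 4 - 8\right) + 27 = \left(8 - 8\right) + 27 = 0 + 27 = 27$)
$\sqrt{\left(91 \left(-62\right) + q\right) - 16499} = \sqrt{\left(91 \left(-62\right) + 27\right) - 16499} = \sqrt{\left(-5642 + 27\right) - 16499} = \sqrt{-5615 - 16499} = \sqrt{-22114} = i \sqrt{22114}$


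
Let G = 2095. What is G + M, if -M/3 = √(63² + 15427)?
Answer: 2095 - 6*√4849 ≈ 1677.2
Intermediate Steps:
M = -6*√4849 (M = -3*√(63² + 15427) = -3*√(3969 + 15427) = -6*√4849 ≈ -417.81)
G + M = 2095 - 6*√4849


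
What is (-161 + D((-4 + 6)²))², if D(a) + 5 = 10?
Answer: 24336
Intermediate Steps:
D(a) = 5 (D(a) = -5 + 10 = 5)
(-161 + D((-4 + 6)²))² = (-161 + 5)² = (-156)² = 24336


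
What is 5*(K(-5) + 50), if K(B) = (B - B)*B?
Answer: 250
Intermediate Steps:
K(B) = 0 (K(B) = 0*B = 0)
5*(K(-5) + 50) = 5*(0 + 50) = 5*50 = 250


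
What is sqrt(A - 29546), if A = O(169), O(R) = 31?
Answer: I*sqrt(29515) ≈ 171.8*I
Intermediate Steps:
A = 31
sqrt(A - 29546) = sqrt(31 - 29546) = sqrt(-29515) = I*sqrt(29515)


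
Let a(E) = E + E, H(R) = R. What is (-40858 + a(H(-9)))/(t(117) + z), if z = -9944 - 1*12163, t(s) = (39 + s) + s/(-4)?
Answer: 163504/87921 ≈ 1.8597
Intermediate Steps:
a(E) = 2*E
t(s) = 39 + 3*s/4 (t(s) = (39 + s) + s*(-¼) = (39 + s) - s/4 = 39 + 3*s/4)
z = -22107 (z = -9944 - 12163 = -22107)
(-40858 + a(H(-9)))/(t(117) + z) = (-40858 + 2*(-9))/((39 + (¾)*117) - 22107) = (-40858 - 18)/((39 + 351/4) - 22107) = -40876/(507/4 - 22107) = -40876/(-87921/4) = -40876*(-4/87921) = 163504/87921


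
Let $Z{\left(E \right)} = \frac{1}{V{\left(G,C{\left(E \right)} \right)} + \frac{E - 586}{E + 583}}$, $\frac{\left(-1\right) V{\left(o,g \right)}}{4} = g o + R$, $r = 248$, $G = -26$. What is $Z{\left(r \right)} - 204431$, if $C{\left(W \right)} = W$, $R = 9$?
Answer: $- \frac{4375415840207}{21402898} \approx -2.0443 \cdot 10^{5}$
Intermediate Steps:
$V{\left(o,g \right)} = -36 - 4 g o$ ($V{\left(o,g \right)} = - 4 \left(g o + 9\right) = - 4 \left(9 + g o\right) = -36 - 4 g o$)
$Z{\left(E \right)} = \frac{1}{-36 + 104 E + \frac{-586 + E}{583 + E}}$ ($Z{\left(E \right)} = \frac{1}{\left(-36 - 4 E \left(-26\right)\right) + \frac{E - 586}{E + 583}} = \frac{1}{\left(-36 + 104 E\right) + \frac{-586 + E}{583 + E}} = \frac{1}{-36 + 104 E + \frac{-586 + E}{583 + E}}$)
$Z{\left(r \right)} - 204431 = \frac{583 + 248}{-21574 + 104 \cdot 248^{2} + 60597 \cdot 248} - 204431 = \frac{1}{-21574 + 104 \cdot 61504 + 15028056} \cdot 831 - 204431 = \frac{1}{-21574 + 6396416 + 15028056} \cdot 831 - 204431 = \frac{1}{21402898} \cdot 831 - 204431 = \frac{831}{21402898} - 204431 = - \frac{4375415840207}{21402898}$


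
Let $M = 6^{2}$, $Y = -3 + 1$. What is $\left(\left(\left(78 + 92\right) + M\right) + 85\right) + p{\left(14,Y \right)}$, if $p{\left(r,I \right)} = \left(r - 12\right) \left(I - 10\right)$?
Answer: $267$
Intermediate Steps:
$Y = -2$
$p{\left(r,I \right)} = \left(-12 + r\right) \left(-10 + I\right)$
$M = 36$
$\left(\left(\left(78 + 92\right) + M\right) + 85\right) + p{\left(14,Y \right)} = \left(\left(\left(78 + 92\right) + 36\right) + 85\right) - 24 = \left(\left(170 + 36\right) + 85\right) + \left(120 + 24 - 140 - 28\right) = \left(206 + 85\right) - 24 = 291 - 24 = 267$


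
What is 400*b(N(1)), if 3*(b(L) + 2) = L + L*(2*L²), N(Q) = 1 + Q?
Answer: 1600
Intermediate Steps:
b(L) = -2 + L/3 + 2*L³/3 (b(L) = -2 + (L + L*(2*L²))/3 = -2 + (L + 2*L³)/3 = -2 + (L/3 + 2*L³/3) = -2 + L/3 + 2*L³/3)
400*b(N(1)) = 400*(-2 + (1 + 1)/3 + 2*(1 + 1)³/3) = 400*(-2 + (⅓)*2 + (⅔)*2³) = 400*(-2 + ⅔ + (⅔)*8) = 400*(-2 + ⅔ + 16/3) = 400*4 = 1600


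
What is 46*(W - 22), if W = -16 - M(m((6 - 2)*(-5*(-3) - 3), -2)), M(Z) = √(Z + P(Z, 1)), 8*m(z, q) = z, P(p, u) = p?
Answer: -1748 - 92*√3 ≈ -1907.3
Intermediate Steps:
m(z, q) = z/8
M(Z) = √2*√Z (M(Z) = √(Z + Z) = √(2*Z) = √2*√Z)
W = -16 - 2*√3 (W = -16 - √2*√(((6 - 2)*(-5*(-3) - 3))/8) = -16 - √2*√((4*(15 - 3))/8) = -16 - √2*√((4*12)/8) = -16 - √2*√((⅛)*48) = -16 - √2*√6 = -16 - 2*√3 ≈ -19.464)
46*(W - 22) = 46*((-16 - 2*√3) - 22) = 46*(-38 - 2*√3) = -1748 - 92*√3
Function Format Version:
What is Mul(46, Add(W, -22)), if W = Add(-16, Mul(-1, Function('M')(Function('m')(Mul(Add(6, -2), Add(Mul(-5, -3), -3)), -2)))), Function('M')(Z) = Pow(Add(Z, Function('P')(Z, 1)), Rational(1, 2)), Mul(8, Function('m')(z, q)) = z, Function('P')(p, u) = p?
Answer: Add(-1748, Mul(-92, Pow(3, Rational(1, 2)))) ≈ -1907.3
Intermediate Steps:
Function('m')(z, q) = Mul(Rational(1, 8), z)
Function('M')(Z) = Mul(Pow(2, Rational(1, 2)), Pow(Z, Rational(1, 2))) (Function('M')(Z) = Pow(Add(Z, Z), Rational(1, 2)) = Pow(Mul(2, Z), Rational(1, 2)) = Mul(Pow(2, Rational(1, 2)), Pow(Z, Rational(1, 2))))
W = Add(-16, Mul(-2, Pow(3, Rational(1, 2)))) (W = Add(-16, Mul(-1, Mul(Pow(2, Rational(1, 2)), Pow(Mul(Rational(1, 8), Mul(Add(6, -2), Add(Mul(-5, -3), -3))), Rational(1, 2))))) = Add(-16, Mul(-1, Mul(Pow(2, Rational(1, 2)), Pow(Mul(Rational(1, 8), Mul(4, Add(15, -3))), Rational(1, 2))))) = Add(-16, Mul(-1, Mul(Pow(2, Rational(1, 2)), Pow(Mul(Rational(1, 8), Mul(4, 12)), Rational(1, 2))))) = Add(-16, Mul(-1, Mul(Pow(2, Rational(1, 2)), Pow(Mul(Rational(1, 8), 48), Rational(1, 2))))) = Add(-16, Mul(-1, Mul(Pow(2, Rational(1, 2)), Pow(6, Rational(1, 2))))) = Add(-16, Mul(-1, Mul(2, Pow(3, Rational(1, 2))))) = Add(-16, Mul(-2, Pow(3, Rational(1, 2)))) ≈ -19.464)
Mul(46, Add(W, -22)) = Mul(46, Add(Add(-16, Mul(-2, Pow(3, Rational(1, 2)))), -22)) = Mul(46, Add(-38, Mul(-2, Pow(3, Rational(1, 2))))) = Add(-1748, Mul(-92, Pow(3, Rational(1, 2))))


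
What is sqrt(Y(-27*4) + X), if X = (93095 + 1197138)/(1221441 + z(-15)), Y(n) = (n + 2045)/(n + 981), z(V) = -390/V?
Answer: 2*sqrt(103445561975589353)/355446897 ≈ 1.8097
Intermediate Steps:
Y(n) = (2045 + n)/(981 + n)
X = 1290233/1221467 (X = (93095 + 1197138)/(1221441 - 390/(-15)) = 1290233/(1221441 - 390*(-1/15)) = 1290233/(1221441 + 26) = 1290233/1221467 ≈ 1.0563)
sqrt(Y(-27*4) + X) = sqrt((2045 - 27*4)/(981 - 27*4) + 1290233/1221467) = sqrt((2045 - 108)/(981 - 108) + 1290233/1221467) = sqrt(1937/873 + 1290233/1221467) = sqrt(3492354988/1066340691) = 2*sqrt(103445561975589353)/355446897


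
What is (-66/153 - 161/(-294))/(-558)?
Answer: -83/398412 ≈ -0.00020833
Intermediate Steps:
(-66/153 - 161/(-294))/(-558) = (-66*1/153 - 161*(-1/294))*(-1/558) = (-22/51 + 23/42)*(-1/558) = (83/714)*(-1/558) = -83/398412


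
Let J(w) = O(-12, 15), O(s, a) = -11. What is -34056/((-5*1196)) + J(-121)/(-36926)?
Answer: 314404409/55204370 ≈ 5.6953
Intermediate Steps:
J(w) = -11
-34056/((-5*1196)) + J(-121)/(-36926) = -34056/((-5*1196)) - 11/(-36926) = -34056/(-5980) - 11*(-1/36926) = -34056*(-1/5980) + 11/36926 = 8514/1495 + 11/36926 = 314404409/55204370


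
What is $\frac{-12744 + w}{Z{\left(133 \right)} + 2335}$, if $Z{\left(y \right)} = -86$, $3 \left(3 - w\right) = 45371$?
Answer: $- \frac{83594}{6747} \approx -12.39$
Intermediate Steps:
$w = - \frac{45362}{3}$ ($w = 3 - \frac{45371}{3} = - \frac{45362}{3} \approx -15121.0$)
$\frac{-12744 + w}{Z{\left(133 \right)} + 2335} = \frac{-12744 - \frac{45362}{3}}{-86 + 2335} = - \frac{83594}{3 \cdot 2249} = \left(- \frac{83594}{3}\right) \frac{1}{2249} = - \frac{83594}{6747}$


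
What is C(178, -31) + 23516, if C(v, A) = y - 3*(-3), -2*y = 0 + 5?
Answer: 47045/2 ≈ 23523.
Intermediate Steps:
y = -5/2 (y = -(0 + 5)/2 = -½*5 = -5/2 ≈ -2.5000)
C(v, A) = 13/2 (C(v, A) = -5/2 - 3*(-3) = -5/2 + 9 = 13/2)
C(178, -31) + 23516 = 13/2 + 23516 = 47045/2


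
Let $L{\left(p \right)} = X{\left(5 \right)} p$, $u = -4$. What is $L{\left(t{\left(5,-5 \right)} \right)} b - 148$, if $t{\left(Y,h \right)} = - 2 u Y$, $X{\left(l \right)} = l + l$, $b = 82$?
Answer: $32652$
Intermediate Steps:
$X{\left(l \right)} = 2 l$
$t{\left(Y,h \right)} = 8 Y$ ($t{\left(Y,h \right)} = \left(-2\right) \left(-4\right) Y = 8 Y$)
$L{\left(p \right)} = 10 p$ ($L{\left(p \right)} = 2 \cdot 5 p = 10 p$)
$L{\left(t{\left(5,-5 \right)} \right)} b - 148 = 10 \cdot 8 \cdot 5 \cdot 82 - 148 = 10 \cdot 40 \cdot 82 - 148 = 400 \cdot 82 - 148 = 32800 - 148 = 32652$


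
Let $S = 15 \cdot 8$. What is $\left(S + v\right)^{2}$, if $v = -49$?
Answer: $5041$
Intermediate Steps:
$S = 120$
$\left(S + v\right)^{2} = \left(120 - 49\right)^{2} = 71^{2} = 5041$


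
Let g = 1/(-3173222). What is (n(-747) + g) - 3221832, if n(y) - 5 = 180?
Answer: -10223001136635/3173222 ≈ -3.2216e+6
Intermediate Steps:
g = -1/3173222 ≈ -3.1514e-7
n(y) = 185 (n(y) = 5 + 180 = 185)
(n(-747) + g) - 3221832 = (185 - 1/3173222) - 3221832 = 587046069/3173222 - 3221832 = -10223001136635/3173222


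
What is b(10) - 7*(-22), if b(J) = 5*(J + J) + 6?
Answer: 260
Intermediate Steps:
b(J) = 6 + 10*J (b(J) = 5*(2*J) + 6 = 10*J + 6 = 6 + 10*J)
b(10) - 7*(-22) = (6 + 10*10) - 7*(-22) = (6 + 100) + 154 = 106 + 154 = 260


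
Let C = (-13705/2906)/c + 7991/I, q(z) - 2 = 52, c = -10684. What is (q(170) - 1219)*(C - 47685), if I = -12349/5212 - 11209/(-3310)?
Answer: 12638507782600004271625/272383339006536 ≈ 4.6400e+7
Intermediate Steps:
I = 8773059/8625860 (I = -12349*1/5212 - 11209*(-1/3310) = -12349/5212 + 11209/3310 = 8773059/8625860 ≈ 1.0171)
q(z) = 54 (q(z) = 2 + 52 = 54)
C = 2140094986106064635/272383339006536 (C = -13705/2906/(-10684) + 7991/(8773059/8625860) = -13705*1/2906*(-1/10684) + 7991*(8625860/8773059) = -13705/2906*(-1/10684) + 68929247260/8773059 = 13705/31047704 + 68929247260/8773059 = 2140094986106064635/272383339006536 ≈ 7856.9)
(q(170) - 1219)*(C - 47685) = (54 - 1219)*(2140094986106064635/272383339006536 - 47685) = -1165*(-10848504534420604525/272383339006536) = 12638507782600004271625/272383339006536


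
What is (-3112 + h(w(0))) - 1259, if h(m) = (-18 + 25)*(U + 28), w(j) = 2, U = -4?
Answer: -4203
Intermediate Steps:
h(m) = 168 (h(m) = (-18 + 25)*(-4 + 28) = 7*24 = 168)
(-3112 + h(w(0))) - 1259 = (-3112 + 168) - 1259 = -2944 - 1259 = -4203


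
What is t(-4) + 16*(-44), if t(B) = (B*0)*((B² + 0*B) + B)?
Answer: -704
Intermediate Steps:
t(B) = 0 (t(B) = 0*((B² + 0) + B) = 0*(B² + B) = 0*(B + B²) = 0)
t(-4) + 16*(-44) = 0 + 16*(-44) = 0 - 704 = -704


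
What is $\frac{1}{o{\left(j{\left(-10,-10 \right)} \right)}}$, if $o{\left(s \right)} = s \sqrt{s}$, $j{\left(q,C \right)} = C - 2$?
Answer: $\frac{i \sqrt{3}}{72} \approx 0.024056 i$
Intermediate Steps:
$j{\left(q,C \right)} = -2 + C$
$o{\left(s \right)} = s^{\frac{3}{2}}$
$\frac{1}{o{\left(j{\left(-10,-10 \right)} \right)}} = \frac{1}{\left(-2 - 10\right)^{\frac{3}{2}}} = \frac{1}{\left(-12\right)^{\frac{3}{2}}} = \frac{1}{\left(-24\right) i \sqrt{3}} = \frac{i \sqrt{3}}{72}$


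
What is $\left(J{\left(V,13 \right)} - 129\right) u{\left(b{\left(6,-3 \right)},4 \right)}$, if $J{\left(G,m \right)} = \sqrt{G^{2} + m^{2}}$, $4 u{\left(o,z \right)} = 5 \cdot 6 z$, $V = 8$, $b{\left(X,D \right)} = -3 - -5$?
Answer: $-3870 + 30 \sqrt{233} \approx -3412.1$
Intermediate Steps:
$b{\left(X,D \right)} = 2$ ($b{\left(X,D \right)} = -3 + 5 = 2$)
$u{\left(o,z \right)} = \frac{15 z}{2}$ ($u{\left(o,z \right)} = \frac{5 \cdot 6 z}{4} = \frac{30 z}{4} = \frac{15 z}{2}$)
$\left(J{\left(V,13 \right)} - 129\right) u{\left(b{\left(6,-3 \right)},4 \right)} = \left(\sqrt{8^{2} + 13^{2}} - 129\right) \frac{15}{2} \cdot 4 = \left(\sqrt{64 + 169} - 129\right) 30 = \left(\sqrt{233} - 129\right) 30 = \left(-129 + \sqrt{233}\right) 30 = -3870 + 30 \sqrt{233}$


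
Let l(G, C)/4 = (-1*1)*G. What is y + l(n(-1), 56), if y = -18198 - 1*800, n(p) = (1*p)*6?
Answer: -18974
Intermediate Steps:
n(p) = 6*p (n(p) = p*6 = 6*p)
y = -18998 (y = -18198 - 800 = -18998)
l(G, C) = -4*G (l(G, C) = 4*((-1*1)*G) = 4*(-G) = -4*G)
y + l(n(-1), 56) = -18998 - 24*(-1) = -18998 - 4*(-6) = -18998 + 24 = -18974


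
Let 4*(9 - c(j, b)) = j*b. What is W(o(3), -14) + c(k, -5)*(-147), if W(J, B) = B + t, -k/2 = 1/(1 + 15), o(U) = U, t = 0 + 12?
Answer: -41665/32 ≈ -1302.0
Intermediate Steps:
t = 12
k = -⅛ (k = -2/(1 + 15) = -2/16 = -2*1/16 = -⅛ ≈ -0.12500)
W(J, B) = 12 + B (W(J, B) = B + 12 = 12 + B)
c(j, b) = 9 - b*j/4 (c(j, b) = 9 - j*b/4 = 9 - b*j/4)
W(o(3), -14) + c(k, -5)*(-147) = (12 - 14) + (9 - ¼*(-5)*(-⅛))*(-147) = -2 + (9 - 5/32)*(-147) = -2 + (283/32)*(-147) = -2 - 41601/32 = -41665/32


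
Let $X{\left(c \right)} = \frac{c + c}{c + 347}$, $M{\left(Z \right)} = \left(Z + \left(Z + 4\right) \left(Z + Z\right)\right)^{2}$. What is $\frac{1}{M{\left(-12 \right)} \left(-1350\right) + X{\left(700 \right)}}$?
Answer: $- \frac{1047}{45795778600} \approx -2.2862 \cdot 10^{-8}$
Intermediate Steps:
$M{\left(Z \right)} = \left(Z + 2 Z \left(4 + Z\right)\right)^{2}$ ($M{\left(Z \right)} = \left(Z + \left(4 + Z\right) 2 Z\right)^{2} = \left(Z + 2 Z \left(4 + Z\right)\right)^{2}$)
$X{\left(c \right)} = \frac{2 c}{347 + c}$
$\frac{1}{M{\left(-12 \right)} \left(-1350\right) + X{\left(700 \right)}} = \frac{1}{\left(-12\right)^{2} \left(9 + 2 \left(-12\right)\right)^{2} \left(-1350\right) + 2 \cdot 700 \frac{1}{347 + 700}} = \frac{1}{144 \left(9 - 24\right)^{2} \left(-1350\right) + 2 \cdot 700 \cdot \frac{1}{1047}} = \frac{1}{144 \left(-15\right)^{2} \left(-1350\right) + 2 \cdot 700 \cdot \frac{1}{1047}} = \frac{1}{144 \cdot 225 \left(-1350\right) + \frac{1400}{1047}} = \frac{1}{32400 \left(-1350\right) + \frac{1400}{1047}} = \frac{1}{-43740000 + \frac{1400}{1047}} = \frac{1}{- \frac{45795778600}{1047}} = - \frac{1047}{45795778600}$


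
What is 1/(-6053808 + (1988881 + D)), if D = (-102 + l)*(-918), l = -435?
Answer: -1/3571961 ≈ -2.7996e-7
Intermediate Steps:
D = 492966 (D = (-102 - 435)*(-918) = -537*(-918) = 492966)
1/(-6053808 + (1988881 + D)) = 1/(-6053808 + (1988881 + 492966)) = 1/(-6053808 + 2481847) = 1/(-3571961) = -1/3571961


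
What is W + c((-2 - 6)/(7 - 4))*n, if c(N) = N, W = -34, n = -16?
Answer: 26/3 ≈ 8.6667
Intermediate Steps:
W + c((-2 - 6)/(7 - 4))*n = -34 + ((-2 - 6)/(7 - 4))*(-16) = -34 - 8/3*(-16) = -34 + 128/3 = 26/3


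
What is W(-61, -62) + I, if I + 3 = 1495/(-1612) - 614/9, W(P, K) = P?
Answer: -148595/1116 ≈ -133.15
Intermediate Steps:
I = -80519/1116 (I = -3 + (1495/(-1612) - 614/9) = -3 + (1495*(-1/1612) - 614*⅑) = -3 + (-115/124 - 614/9) = -3 - 77171/1116 = -80519/1116 ≈ -72.150)
W(-61, -62) + I = -61 - 80519/1116 = -148595/1116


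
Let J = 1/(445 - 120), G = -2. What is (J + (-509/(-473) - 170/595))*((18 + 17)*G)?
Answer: -1707672/30745 ≈ -55.543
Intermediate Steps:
J = 1/325 ≈ 0.0030769
(J + (-509/(-473) - 170/595))*((18 + 17)*G) = (1/325 + (-509/(-473) - 170/595))*((18 + 17)*(-2)) = (1/325 + (-509*(-1/473) - 170*1/595))*(35*(-2)) = (1/325 + (509/473 - 2/7))*(-70) = (1/325 + 2617/3311)*(-70) = (853836/1076075)*(-70) = -1707672/30745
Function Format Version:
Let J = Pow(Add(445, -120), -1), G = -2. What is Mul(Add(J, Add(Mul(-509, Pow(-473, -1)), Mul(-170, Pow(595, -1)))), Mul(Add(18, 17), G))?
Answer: Rational(-1707672, 30745) ≈ -55.543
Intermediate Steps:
J = Rational(1, 325) (J = Pow(325, -1) = Rational(1, 325) ≈ 0.0030769)
Mul(Add(J, Add(Mul(-509, Pow(-473, -1)), Mul(-170, Pow(595, -1)))), Mul(Add(18, 17), G)) = Mul(Add(Rational(1, 325), Add(Mul(-509, Pow(-473, -1)), Mul(-170, Pow(595, -1)))), Mul(Add(18, 17), -2)) = Mul(Add(Rational(1, 325), Add(Mul(-509, Rational(-1, 473)), Mul(-170, Rational(1, 595)))), Mul(35, -2)) = Mul(Add(Rational(1, 325), Add(Rational(509, 473), Rational(-2, 7))), -70) = Mul(Add(Rational(1, 325), Rational(2617, 3311)), -70) = Mul(Rational(853836, 1076075), -70) = Rational(-1707672, 30745)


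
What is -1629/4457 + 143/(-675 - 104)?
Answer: -1906342/3472003 ≈ -0.54906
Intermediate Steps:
-1629/4457 + 143/(-675 - 104) = -1629*1/4457 + 143/(-779) = -1629/4457 + 143*(-1/779) = -1629/4457 - 143/779 = -1906342/3472003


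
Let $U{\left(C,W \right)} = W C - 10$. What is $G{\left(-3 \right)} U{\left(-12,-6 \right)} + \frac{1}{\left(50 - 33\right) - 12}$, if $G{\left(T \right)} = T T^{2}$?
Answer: $- \frac{8369}{5} \approx -1673.8$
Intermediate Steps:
$U{\left(C,W \right)} = -10 + C W$ ($U{\left(C,W \right)} = C W - 10 = -10 + C W$)
$G{\left(T \right)} = T^{3}$
$G{\left(-3 \right)} U{\left(-12,-6 \right)} + \frac{1}{\left(50 - 33\right) - 12} = \left(-3\right)^{3} \left(-10 - -72\right) + \frac{1}{\left(50 - 33\right) - 12} = - 27 \left(-10 + 72\right) + \frac{1}{17 - 12} = \left(-27\right) 62 + \frac{1}{5} = -1674 + \frac{1}{5} = - \frac{8369}{5}$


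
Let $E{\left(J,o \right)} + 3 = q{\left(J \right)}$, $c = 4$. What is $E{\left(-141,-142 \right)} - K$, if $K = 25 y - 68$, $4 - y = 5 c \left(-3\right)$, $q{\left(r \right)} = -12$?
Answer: $-1547$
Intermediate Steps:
$E{\left(J,o \right)} = -15$ ($E{\left(J,o \right)} = -3 - 12 = -15$)
$y = 64$ ($y = 4 - 5 \cdot 4 \left(-3\right) = 4 - 20 \left(-3\right) = 4 - -60 = 4 + 60 = 64$)
$K = 1532$ ($K = 25 \cdot 64 - 68 = 1600 - 68 = 1532$)
$E{\left(-141,-142 \right)} - K = -15 - 1532 = -1547$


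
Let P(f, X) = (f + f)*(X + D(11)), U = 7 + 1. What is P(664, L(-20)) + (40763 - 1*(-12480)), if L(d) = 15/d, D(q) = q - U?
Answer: 56231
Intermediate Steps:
U = 8
D(q) = -8 + q (D(q) = q - 1*8 = q - 8 = -8 + q)
P(f, X) = 2*f*(3 + X) (P(f, X) = (f + f)*(X + (-8 + 11)) = (2*f)*(X + 3) = (2*f)*(3 + X) = 2*f*(3 + X))
P(664, L(-20)) + (40763 - 1*(-12480)) = 2*664*(3 + 15/(-20)) + (40763 - 1*(-12480)) = 2*664*(3 + 15*(-1/20)) + (40763 + 12480) = 2*664*(3 - 3/4) + 53243 = 2*664*(9/4) + 53243 = 2988 + 53243 = 56231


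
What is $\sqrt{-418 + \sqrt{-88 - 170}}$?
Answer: $\sqrt{-418 + i \sqrt{258}} \approx 0.3927 + 20.449 i$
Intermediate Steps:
$\sqrt{-418 + \sqrt{-88 - 170}} = \sqrt{-418 + \sqrt{-258}} = \sqrt{-418 + i \sqrt{258}}$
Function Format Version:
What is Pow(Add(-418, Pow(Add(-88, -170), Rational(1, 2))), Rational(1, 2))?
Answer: Pow(Add(-418, Mul(I, Pow(258, Rational(1, 2)))), Rational(1, 2)) ≈ Add(0.3927, Mul(20.449, I))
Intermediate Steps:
Pow(Add(-418, Pow(Add(-88, -170), Rational(1, 2))), Rational(1, 2)) = Pow(Add(-418, Pow(-258, Rational(1, 2))), Rational(1, 2)) = Pow(Add(-418, Mul(I, Pow(258, Rational(1, 2)))), Rational(1, 2))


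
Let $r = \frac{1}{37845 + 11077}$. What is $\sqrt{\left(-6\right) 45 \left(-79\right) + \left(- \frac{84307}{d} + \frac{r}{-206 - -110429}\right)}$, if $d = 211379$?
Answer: $\frac{\sqrt{3079050162844598548877834725509802}}{379941746595558} \approx 146.05$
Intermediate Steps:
$r = \frac{1}{48922} \approx 2.0441 \cdot 10^{-5}$
$\sqrt{\left(-6\right) 45 \left(-79\right) + \left(- \frac{84307}{d} + \frac{r}{-206 - -110429}\right)} = \sqrt{\left(-6\right) 45 \left(-79\right) + \left(- \frac{84307}{211379} + \frac{1}{48922 \left(-206 - -110429\right)}\right)} = \sqrt{\left(-270\right) \left(-79\right) + \left(\left(-84307\right) \frac{1}{211379} + \frac{1}{48922 \left(-206 + 110429\right)}\right)} = \sqrt{21330 - \left(\frac{84307}{211379} - \frac{1}{48922 \cdot 110223}\right)} = \sqrt{21330 + \left(- \frac{84307}{211379} + \frac{1}{48922} \cdot \frac{1}{110223}\right)} = \sqrt{21330 + \left(- \frac{84307}{211379} + \frac{1}{5392329606}\right)} = \sqrt{21330 - \frac{454611131881663}{1139825239786674}} = \sqrt{\frac{24312017753517874757}{1139825239786674}} = \frac{\sqrt{3079050162844598548877834725509802}}{379941746595558}$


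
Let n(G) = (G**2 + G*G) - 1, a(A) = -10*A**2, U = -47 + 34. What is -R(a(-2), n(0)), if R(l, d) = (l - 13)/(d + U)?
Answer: -53/14 ≈ -3.7857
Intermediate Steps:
U = -13
n(G) = -1 + 2*G**2 (n(G) = (G**2 + G**2) - 1 = 2*G**2 - 1 = -1 + 2*G**2)
R(l, d) = (-13 + l)/(-13 + d) (R(l, d) = (l - 13)/(d - 13) = (-13 + l)/(-13 + d))
-R(a(-2), n(0)) = -(-13 - 10*(-2)**2)/(-13 + (-1 + 2*0**2)) = -(-13 - 10*4)/(-13 + (-1 + 2*0)) = -(-13 - 40)/(-13 + (-1 + 0)) = -(-53)/(-13 - 1) = -(-53)/(-14) = -(-1)*(-53)/14 = -1*53/14 = -53/14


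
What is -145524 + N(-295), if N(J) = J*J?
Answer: -58499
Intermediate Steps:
N(J) = J**2
-145524 + N(-295) = -145524 + (-295)**2 = -145524 + 87025 = -58499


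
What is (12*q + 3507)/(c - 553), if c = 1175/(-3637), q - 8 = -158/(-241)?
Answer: -351665167/53888564 ≈ -6.5258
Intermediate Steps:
q = 2086/241 (q = 8 - 158/(-241) = 8 - 158*(-1/241) = 8 + 158/241 = 2086/241 ≈ 8.6556)
c = -1175/3637 (c = 1175*(-1/3637) = -1175/3637 ≈ -0.32307)
(12*q + 3507)/(c - 553) = (12*(2086/241) + 3507)/(-1175/3637 - 553) = (25032/241 + 3507)/(-2012436/3637) = (870219/241)*(-3637/2012436) = -351665167/53888564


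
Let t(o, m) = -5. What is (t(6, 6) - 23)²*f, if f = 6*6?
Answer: 28224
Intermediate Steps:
f = 36
(t(6, 6) - 23)²*f = (-5 - 23)²*36 = (-28)²*36 = 784*36 = 28224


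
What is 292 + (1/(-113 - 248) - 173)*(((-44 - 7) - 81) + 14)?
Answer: 7474984/361 ≈ 20706.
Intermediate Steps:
292 + (1/(-113 - 248) - 173)*(((-44 - 7) - 81) + 14) = 292 + (1/(-361) - 173)*((-51 - 81) + 14) = 292 + (-1/361 - 173)*(-132 + 14) = 292 - 62454/361*(-118) = 292 + 7369572/361 = 7474984/361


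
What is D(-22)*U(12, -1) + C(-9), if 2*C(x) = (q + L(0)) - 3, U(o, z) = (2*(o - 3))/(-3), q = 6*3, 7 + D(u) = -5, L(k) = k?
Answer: 159/2 ≈ 79.500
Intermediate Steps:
D(u) = -12 (D(u) = -7 - 5 = -12)
q = 18
U(o, z) = 2 - 2*o/3 (U(o, z) = (2*(-3 + o))*(-⅓) = (-6 + 2*o)*(-⅓) = 2 - 2*o/3)
C(x) = 15/2 (C(x) = ((18 + 0) - 3)/2 = (18 - 3)/2 = (½)*15 = 15/2)
D(-22)*U(12, -1) + C(-9) = -12*(2 - ⅔*12) + 15/2 = -12*(2 - 8) + 15/2 = -12*(-6) + 15/2 = 72 + 15/2 = 159/2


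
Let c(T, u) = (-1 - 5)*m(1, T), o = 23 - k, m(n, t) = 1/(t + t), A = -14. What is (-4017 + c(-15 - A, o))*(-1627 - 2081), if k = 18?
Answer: 14883912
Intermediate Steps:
m(n, t) = 1/(2*t)
o = 5 (o = 23 - 1*18 = 23 - 18 = 5)
c(T, u) = -3/T (c(T, u) = (-1 - 5)*(1/(2*T)) = -3/T)
(-4017 + c(-15 - A, o))*(-1627 - 2081) = (-4017 - 3/(-15 - 1*(-14)))*(-1627 - 2081) = (-4017 - 3/(-15 + 14))*(-3708) = (-4017 - 3/(-1))*(-3708) = (-4017 - 3*(-1))*(-3708) = (-4017 + 3)*(-3708) = -4014*(-3708) = 14883912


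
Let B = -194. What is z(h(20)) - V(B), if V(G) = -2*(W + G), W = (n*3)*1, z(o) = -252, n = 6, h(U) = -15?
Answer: -604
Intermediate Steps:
W = 18 (W = (6*3)*1 = 18*1 = 18)
V(G) = -36 - 2*G (V(G) = -2*(18 + G) = -36 - 2*G)
z(h(20)) - V(B) = -252 - (-36 - 2*(-194)) = -252 - (-36 + 388) = -252 - 1*352 = -252 - 352 = -604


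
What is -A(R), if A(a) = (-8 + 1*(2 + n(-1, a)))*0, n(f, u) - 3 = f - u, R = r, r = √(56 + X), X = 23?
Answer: 0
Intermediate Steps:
r = √79 (r = √(56 + 23) = √79 ≈ 8.8882)
R = √79 ≈ 8.8882
n(f, u) = 3 + f - u (n(f, u) = 3 + (f - u) = 3 + f - u)
A(a) = 0 (A(a) = (-8 + 1*(2 + (3 - 1 - a)))*0 = (-8 + 1*(2 + (2 - a)))*0 = (-8 + 1*(4 - a))*0 = (-8 + (4 - a))*0 = (-4 - a)*0 = 0)
-A(R) = -1*0 = 0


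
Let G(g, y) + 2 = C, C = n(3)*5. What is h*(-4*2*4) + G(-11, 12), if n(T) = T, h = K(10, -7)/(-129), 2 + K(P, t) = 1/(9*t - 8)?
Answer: 114491/9159 ≈ 12.500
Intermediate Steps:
K(P, t) = -2 + 1/(-8 + 9*t) (K(P, t) = -2 + 1/(9*t - 8) = -2 + 1/(-8 + 9*t))
h = 143/9159 (h = ((17 - 18*(-7))/(-8 + 9*(-7)))/(-129) = ((17 + 126)/(-8 - 63))*(-1/129) = (143/(-71))*(-1/129) = -1/71*143*(-1/129) = -143/71*(-1/129) = 143/9159 ≈ 0.015613)
C = 15 (C = 3*5 = 15)
G(g, y) = 13 (G(g, y) = -2 + 15 = 13)
h*(-4*2*4) + G(-11, 12) = 143*(-4*2*4)/9159 + 13 = 143*(-8*4)/9159 + 13 = (143/9159)*(-32) + 13 = -4576/9159 + 13 = 114491/9159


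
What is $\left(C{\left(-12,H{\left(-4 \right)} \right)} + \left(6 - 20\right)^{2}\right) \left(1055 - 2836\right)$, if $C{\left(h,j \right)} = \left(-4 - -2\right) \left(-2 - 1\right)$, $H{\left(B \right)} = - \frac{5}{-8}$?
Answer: $-359762$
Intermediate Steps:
$H{\left(B \right)} = \frac{5}{8}$ ($H{\left(B \right)} = \left(-5\right) \left(- \frac{1}{8}\right) = \frac{5}{8}$)
$C{\left(h,j \right)} = 6$ ($C{\left(h,j \right)} = \left(-4 + 2\right) \left(-3\right) = \left(-2\right) \left(-3\right) = 6$)
$\left(C{\left(-12,H{\left(-4 \right)} \right)} + \left(6 - 20\right)^{2}\right) \left(1055 - 2836\right) = \left(6 + \left(6 - 20\right)^{2}\right) \left(1055 - 2836\right) = \left(6 + \left(-14\right)^{2}\right) \left(-1781\right) = \left(6 + 196\right) \left(-1781\right) = 202 \left(-1781\right) = -359762$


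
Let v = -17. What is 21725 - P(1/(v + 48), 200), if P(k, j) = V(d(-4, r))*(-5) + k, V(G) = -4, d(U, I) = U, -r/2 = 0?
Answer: 672854/31 ≈ 21705.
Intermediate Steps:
r = 0 (r = -2*0 = 0)
P(k, j) = 20 + k (P(k, j) = -4*(-5) + k = 20 + k)
21725 - P(1/(v + 48), 200) = 21725 - (20 + 1/(-17 + 48)) = 21725 - (20 + 1/31) = 21725 - 1*621/31 = 21725 - 621/31 = 672854/31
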